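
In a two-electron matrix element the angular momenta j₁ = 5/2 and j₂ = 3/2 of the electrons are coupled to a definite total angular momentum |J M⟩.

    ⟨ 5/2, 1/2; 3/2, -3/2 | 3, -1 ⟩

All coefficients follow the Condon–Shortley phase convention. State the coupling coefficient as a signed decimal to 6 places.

triangle: 1!·4!·2!/8! = 48/40320
(j±m)!: 3!·2!·0!·3!·2!·4! = 3456
prefactor² = (2J+1)·Δ·N² = 144/5
  k=0: +1/(0!·1!·2!·0!·2!·2!) = 1/8
Σ = 1/8  ⇒  CG² = 144/5·(1/8)² = 9/20
CG = +√(9/20) = +0.670820

+√(9/20) = +0.670820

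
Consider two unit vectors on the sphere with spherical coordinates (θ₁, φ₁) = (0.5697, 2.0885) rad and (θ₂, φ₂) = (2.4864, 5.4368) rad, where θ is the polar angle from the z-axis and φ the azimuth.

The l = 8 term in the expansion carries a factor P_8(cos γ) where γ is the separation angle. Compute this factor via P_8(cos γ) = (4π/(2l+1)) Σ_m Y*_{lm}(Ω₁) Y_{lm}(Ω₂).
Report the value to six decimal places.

Expand P_8 via completeness: Σ_{m} conj(Y_{8,m}) at Ω₁ times Y_{8,m} at Ω₂ —
  term(m=-8) = -0.00000 - 0.00004j   from Y*(Ω₁)=-0.00199 - 0.00311j, Y(Ω₂)=0.00865 + 0.00459j
  term(m=-7) = 0.00015 - 0.00117j   from Y*(Ω₁)=-0.01070 + 0.02043j, Y(Ω₂)=-0.04773 + 0.01788j
  term(m=-6) = 0.00471 - 0.01372j   from Y*(Ω₁)=0.08926 - 0.00316j, Y(Ω₂)=0.05811 - 0.15165j
  term(m=-5) = 0.04254 - 0.07142j   from Y*(Ω₁)=-0.12539 - 0.20312j, Y(Ω₂)=0.16096 + 0.30882j
  term(m=-4) = 0.14264 - 0.15497j   from Y*(Ω₁)=-0.20928 + 0.38307j, Y(Ω₂)=-0.46823 - 0.11654j
  term(m=-3) = 0.12711 - 0.09077j   from Y*(Ω₁)=0.48152 - 0.00852j, Y(Ω₂)=0.26722 - 0.18377j
  term(m=-2) = -0.01890 + 0.00829j   from Y*(Ω₁)=-0.07096 - 0.11962j, Y(Ω₂)=0.01805 - 0.14726j
  term(m=-1) = 0.14500 - 0.03041j   from Y*(Ω₁)=0.18005 - 0.31615j, Y(Ω₂)=0.26986 + 0.30496j
  term(m=+0) = -0.00579 + 0.00000j   from Y*(Ω₁)=-0.27101 + 0.00000j, Y(Ω₂)=0.02138 + 0.00000j
  term(m=+1) = 0.14500 + 0.03041j   from Y*(Ω₁)=-0.18005 - 0.31615j, Y(Ω₂)=-0.26986 + 0.30496j
  term(m=+2) = -0.01890 - 0.00829j   from Y*(Ω₁)=-0.07096 + 0.11962j, Y(Ω₂)=0.01805 + 0.14726j
  term(m=+3) = 0.12711 + 0.09077j   from Y*(Ω₁)=-0.48152 - 0.00852j, Y(Ω₂)=-0.26722 - 0.18377j
  term(m=+4) = 0.14264 + 0.15497j   from Y*(Ω₁)=-0.20928 - 0.38307j, Y(Ω₂)=-0.46823 + 0.11654j
  term(m=+5) = 0.04254 + 0.07142j   from Y*(Ω₁)=0.12539 - 0.20312j, Y(Ω₂)=-0.16096 + 0.30882j
  term(m=+6) = 0.00471 + 0.01372j   from Y*(Ω₁)=0.08926 + 0.00316j, Y(Ω₂)=0.05811 + 0.15165j
  term(m=+7) = 0.00015 + 0.00117j   from Y*(Ω₁)=0.01070 + 0.02043j, Y(Ω₂)=0.04773 + 0.01788j
  term(m=+8) = -0.00000 + 0.00004j   from Y*(Ω₁)=-0.00199 + 0.00311j, Y(Ω₂)=0.00865 - 0.00459j
Σ over m = 0.88069 - 0.00000j; ×(4π/17) → 0.65100 - 0.00000j. Real part: 0.651003

0.651003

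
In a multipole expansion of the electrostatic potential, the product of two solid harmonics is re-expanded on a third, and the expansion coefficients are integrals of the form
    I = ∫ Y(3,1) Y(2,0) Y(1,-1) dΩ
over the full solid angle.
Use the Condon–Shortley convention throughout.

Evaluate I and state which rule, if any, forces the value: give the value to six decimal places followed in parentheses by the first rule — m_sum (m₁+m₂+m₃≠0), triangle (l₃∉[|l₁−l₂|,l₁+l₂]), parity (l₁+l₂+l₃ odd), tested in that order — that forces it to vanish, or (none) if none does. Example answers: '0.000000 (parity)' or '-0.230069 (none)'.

Rules hold: Σm=0, L=6 even, 1≤1≤5.
N = 7·5·3 = 105
Δ = 4!·2!·0!/7! = 1/105
Racah Σ t=2..2: t=2:+1/4 = 1/4
⇒ 3j(3 2 1; 0 0 0)² = 3/35, sgn -1
Racah Σ t=2..2: t=2:+1/8 = 1/8
⇒ 3j(3 2 1; 1 0 -1)² = 2/35, sgn +1
4πI² = N·(3j₀)²·(3jₘ)² = 18/35
I = -1·√(0.514286/4π) = -0.20230066
No selection rule forces the value: the integral is nonzero (none).

-0.202301 (none)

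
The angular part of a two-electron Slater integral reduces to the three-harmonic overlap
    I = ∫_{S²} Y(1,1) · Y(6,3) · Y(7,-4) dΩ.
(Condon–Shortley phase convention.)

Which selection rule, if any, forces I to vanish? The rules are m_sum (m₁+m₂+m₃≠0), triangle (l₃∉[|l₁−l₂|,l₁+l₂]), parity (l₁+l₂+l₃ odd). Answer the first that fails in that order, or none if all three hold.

none

Σmᵢ = 0  ✓
l₃∈[|l₁−l₂|,l₁+l₂]=[5,7], have l₃=7  ✓
Σlᵢ = 14 ⇒ even  ✓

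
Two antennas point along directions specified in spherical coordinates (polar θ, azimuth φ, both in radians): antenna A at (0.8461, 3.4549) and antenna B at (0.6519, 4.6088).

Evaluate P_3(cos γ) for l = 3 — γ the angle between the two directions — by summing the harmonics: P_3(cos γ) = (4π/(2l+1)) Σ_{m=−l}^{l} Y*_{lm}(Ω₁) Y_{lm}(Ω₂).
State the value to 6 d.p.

Addition theorem: P_3(cos γ) = (4π/7) Σ_m Y*_{lm}(Ω₁) Y_{lm}(Ω₂), m = −3…3:
  [-3]  conj(Y_{3,-3})(Ω₁) = (-0.103285, -0.141398) ; Y_{3,-3}(Ω₂) = (0.028491, -0.088709) ; Δ = (-0.015486, 0.005134)
  [-2]  conj(Y_{3,-2})(Ω₁) = (0.307616, 0.222696) ; Y_{3,-2}(Ω₂) = (-0.292639, -0.061511) ; Δ = (-0.076322, -0.084091)
  [-1]  conj(Y_{3,-1})(Ω₁) = (-0.275587, -0.089284) ; Y_{3,-1}(Ω₂) = (-0.043785, 0.421167) ; Δ = (0.049670, -0.112159)
  [+0]  conj(Y_{3,0})(Ω₁) = (-0.198589, -0.000000) ; Y_{3,0}(Ω₂) = (0.047342, 0.000000) ; Δ = (-0.009402, -0.000000)
  [+1]  conj(Y_{3,1})(Ω₁) = (0.275587, -0.089284) ; Y_{3,1}(Ω₂) = (0.043785, 0.421167) ; Δ = (0.049670, 0.112159)
  [+2]  conj(Y_{3,2})(Ω₁) = (0.307616, -0.222696) ; Y_{3,2}(Ω₂) = (-0.292639, 0.061511) ; Δ = (-0.076322, 0.084091)
  [+3]  conj(Y_{3,3})(Ω₁) = (0.103285, -0.141398) ; Y_{3,3}(Ω₂) = (-0.028491, -0.088709) ; Δ = (-0.015486, -0.005134)
Σ over m = (-0.093678, -0.000000); ×(4π/7) → (-0.168170, -0.000000). Real part: -0.168170

-0.168170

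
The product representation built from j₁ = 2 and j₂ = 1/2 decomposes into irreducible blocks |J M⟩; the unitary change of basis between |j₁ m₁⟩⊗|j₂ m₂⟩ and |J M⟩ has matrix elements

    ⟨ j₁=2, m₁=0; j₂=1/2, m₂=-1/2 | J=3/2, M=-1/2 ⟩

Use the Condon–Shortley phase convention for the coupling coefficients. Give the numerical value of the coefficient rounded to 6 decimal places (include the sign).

√[4·1!3!0!/5! · 2!2!0!1!1!2!] = √(8/5)
  +(−1)^0/∏(0,1,2,0,1,0)! = 1/2  (running 1/2)
⟨..|..⟩ = √(8/5)·(1/2) = +0.632456

+0.632456  (= +√(2/5))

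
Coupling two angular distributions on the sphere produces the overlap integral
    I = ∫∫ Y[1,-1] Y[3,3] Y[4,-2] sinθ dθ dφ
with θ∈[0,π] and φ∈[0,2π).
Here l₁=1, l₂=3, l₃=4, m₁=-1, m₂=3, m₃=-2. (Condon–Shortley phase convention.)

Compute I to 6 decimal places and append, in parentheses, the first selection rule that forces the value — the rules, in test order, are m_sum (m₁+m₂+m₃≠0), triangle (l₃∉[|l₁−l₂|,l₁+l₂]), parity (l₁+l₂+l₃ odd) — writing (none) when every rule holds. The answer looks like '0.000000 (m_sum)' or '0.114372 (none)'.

m-sum 0 ✓  L=8 even ✓  2≤4≤4 ✓
Π(2lᵢ+1) = 3×7×9 = 189
triangle coeff Δ(1,3,4) = 1/252
Σ_t [0,0]: t=0:+1/36 = 1/36
(3j)²=4/63 [(1 3 4; 0 0 0)], sign=+1
Σ_t [0,0]: t=0:+1/1440 = 1/1440
(3j)²=1/252 [(1 3 4; -1 3 -2)], sign=+1
⇒ 4πI² = 1/21
I = (+1)√(1/21/(4π)) = 0.06155813
No selection rule forces the value: the integral is nonzero (none).

0.061558 (none)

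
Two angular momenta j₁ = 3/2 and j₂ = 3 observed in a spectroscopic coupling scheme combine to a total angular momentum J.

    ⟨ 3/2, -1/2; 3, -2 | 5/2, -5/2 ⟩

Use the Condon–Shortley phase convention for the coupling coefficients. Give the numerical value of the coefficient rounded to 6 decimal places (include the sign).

−√(5/14) ≈ -0.597614

j₁+j₂−J=2  J+j₁−j₂=1  J−j₁+j₂=4  j₁+j₂+J+1=8
(j₁±m₁, j₂±m₂, J±M) = (1,2,1,5,0,5)
P² = 1440/7
sum k=1..1:
  [1] −1/24 = -1/24
S = -1/24
C² = P²·S² = 5/14 ; C = -0.597614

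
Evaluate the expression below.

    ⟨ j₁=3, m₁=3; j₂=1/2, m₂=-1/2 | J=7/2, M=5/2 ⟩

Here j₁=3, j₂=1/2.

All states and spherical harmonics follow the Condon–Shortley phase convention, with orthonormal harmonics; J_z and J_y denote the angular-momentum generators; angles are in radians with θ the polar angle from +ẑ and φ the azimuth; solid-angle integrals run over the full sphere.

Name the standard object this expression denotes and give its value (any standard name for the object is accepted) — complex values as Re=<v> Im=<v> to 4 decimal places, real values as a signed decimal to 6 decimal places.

This is a Clebsch–Gordan (vector-coupling) coefficient.
j₁+j₂−J=0  J+j₁−j₂=6  J−j₁+j₂=1  j₁+j₂+J+1=8
(j₁±m₁, j₂±m₂, J±M) = (6,0,0,1,6,1)
P² = 518400/7
sum k=0..0:
  [0] +1/720 = 1/720
S = 1/720
C² = P²·S² = 1/7 ; C = +0.377964

Clebsch–Gordan coefficient, +√(1/7) ≈ +0.377964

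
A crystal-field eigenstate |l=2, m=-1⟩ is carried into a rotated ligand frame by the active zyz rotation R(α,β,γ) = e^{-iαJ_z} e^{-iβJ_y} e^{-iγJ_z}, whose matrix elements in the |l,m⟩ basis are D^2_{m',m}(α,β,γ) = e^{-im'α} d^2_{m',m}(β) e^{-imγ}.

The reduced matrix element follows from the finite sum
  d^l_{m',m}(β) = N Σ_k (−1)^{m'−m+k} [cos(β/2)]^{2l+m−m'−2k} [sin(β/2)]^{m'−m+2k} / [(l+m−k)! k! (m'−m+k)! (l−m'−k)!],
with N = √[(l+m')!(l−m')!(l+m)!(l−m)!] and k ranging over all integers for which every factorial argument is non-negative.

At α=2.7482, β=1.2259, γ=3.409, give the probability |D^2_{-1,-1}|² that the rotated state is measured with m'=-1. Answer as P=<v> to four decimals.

P=0.0469

D^2_{-1,-1}(2.7482,1.2259,3.4090) = e^{-i·-1·2.7482}·d^2_{-1,-1}(1.2259)·e^{-i·-1·3.4090}. Compute d first:
With c≡cos(β/2)=0.817954 and s≡sin(β/2)=0.575283, N=[1·6·1·6]^{1/2}=6.000000
k: max(0,(-1)−(-1))=0 … min(2+(-1),2−(-1))=1
  k=0: (−1)^0·6.0000/(6)·0.8180^4·0.5753^0 = +0.447627
  k=1: (−1)^1·6.0000/(2)·0.8180^2·0.5753^2 = -0.664267
d^2_{-1,-1}(1.2259) = +0.447627 -0.664267 = -0.216639
|D^2_{-1,-1}|² = |d^2_{-1,-1}(β)|² = (-0.216639)² = 0.046933 (the z-rotation phases have unit modulus)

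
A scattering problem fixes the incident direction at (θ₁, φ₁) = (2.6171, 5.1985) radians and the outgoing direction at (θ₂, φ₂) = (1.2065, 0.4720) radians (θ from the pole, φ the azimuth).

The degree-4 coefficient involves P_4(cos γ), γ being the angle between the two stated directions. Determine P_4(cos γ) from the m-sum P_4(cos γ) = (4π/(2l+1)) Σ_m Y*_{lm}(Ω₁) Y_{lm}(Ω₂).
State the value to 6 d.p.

0.069741

Term-by-term m-sum for l=4 (normalisation 4π/9 = 1.396263):
  term(m=-4) = 0.00937 + 0.00053j   from Y*(Ω₁)=-0.01016 + 0.02591j, Y(Ω₂)=-0.10521 - 0.32048j
  term(m=-3) = 0.00209 - 0.04945j   from Y*(Ω₁)=0.13520 - 0.01527j, Y(Ω₂)=0.05609 - 0.35945j
  term(m=-2) = 0.01158 + 0.00033j   from Y*(Ω₁)=-0.20064 - 0.29417j, Y(Ω₂)=-0.01908 + 0.02635j
  term(m=-1) = 0.00216 - 0.15304j   from Y*(Ω₁)=-0.21504 + 0.40696j, Y(Ω₂)=-0.29618 + 0.15119j
  term(m=+0) = -0.00047 + 0.00000j   from Y*(Ω₁)=0.01799 + 0.00000j, Y(Ω₂)=-0.02584 + 0.00000j
  term(m=+1) = 0.00216 + 0.15304j   from Y*(Ω₁)=0.21504 + 0.40696j, Y(Ω₂)=0.29618 + 0.15119j
  term(m=+2) = 0.01158 - 0.00033j   from Y*(Ω₁)=-0.20064 + 0.29417j, Y(Ω₂)=-0.01908 - 0.02635j
  term(m=+3) = 0.00209 + 0.04945j   from Y*(Ω₁)=-0.13520 - 0.01527j, Y(Ω₂)=-0.05609 - 0.35945j
  term(m=+4) = 0.00937 - 0.00053j   from Y*(Ω₁)=-0.01016 - 0.02591j, Y(Ω₂)=-0.10521 + 0.32048j
Σ over m = 0.04995 + 0.00000j; ×(4π/9) → 0.06974 + 0.00000j. Real part: 0.069741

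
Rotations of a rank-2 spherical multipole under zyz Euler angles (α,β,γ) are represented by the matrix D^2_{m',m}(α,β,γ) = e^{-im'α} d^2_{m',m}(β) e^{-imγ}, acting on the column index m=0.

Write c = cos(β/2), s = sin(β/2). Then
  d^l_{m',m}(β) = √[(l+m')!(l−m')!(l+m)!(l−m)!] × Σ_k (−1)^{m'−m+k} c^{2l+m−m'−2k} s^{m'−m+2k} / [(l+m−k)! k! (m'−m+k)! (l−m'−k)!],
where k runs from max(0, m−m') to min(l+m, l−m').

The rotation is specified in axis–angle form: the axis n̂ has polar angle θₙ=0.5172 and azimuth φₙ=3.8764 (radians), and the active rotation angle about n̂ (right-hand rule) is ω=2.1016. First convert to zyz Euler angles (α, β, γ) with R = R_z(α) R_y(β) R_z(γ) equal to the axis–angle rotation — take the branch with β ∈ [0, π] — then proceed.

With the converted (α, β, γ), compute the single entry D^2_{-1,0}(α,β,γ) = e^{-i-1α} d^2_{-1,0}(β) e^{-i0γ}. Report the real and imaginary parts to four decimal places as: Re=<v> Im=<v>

Axis–angle → zyz. n̂ = (sinθₙcosφₙ, sinθₙsinφₙ, cosθₙ) = (-0.366861, -0.331500, +0.869207), ω = 2.1016.
R = I cosω + sinω [n̂]ₓ + (1−cosω) n̂n̂ᵀ gives
  R = [-0.303508, -0.566426, -0.766188; +0.932783, -0.340704, -0.117626; -0.194417, -0.750388, +0.631759]
β = atan2(√(R₁₃²+R₂₃²), R₃₃) = 0.886976; α = atan2(R₂₃, R₁₃) mod 2π = 3.293925; γ = atan2(R₃₂, −R₃₁) mod 2π = 4.965903
D^2_{-1,0}(3.2939,0.8870,4.9659) = e^{-i·-1·3.2939}·d^2_{-1,0}(0.8870)·e^{-i·0·4.9659}. Compute d first:
With c≡cos(β/2)=0.903260 and s≡sin(β/2)=0.429093, N=[1·6·2·2]^{1/2}=4.898979
k: max(0,(0)−(-1))=1 … min(2+(0),2−(-1))=2
  k=1: (−1)^0·4.8990/(2)·0.9033^3·0.4291^1 = +0.774579
  k=2: (−1)^1·4.8990/(2)·0.9033^1·0.4291^3 = -0.174800
d^2_{-1,0}(0.8870) = +0.774579 -0.174800 = +0.599779
Attach z-rotation phases: D = e^{-i(-1)(3.2939)}·(+0.599779)·e^{-i(0)(4.9659)} = -0.592833-0.091013i

Re=-0.5928 Im=-0.0910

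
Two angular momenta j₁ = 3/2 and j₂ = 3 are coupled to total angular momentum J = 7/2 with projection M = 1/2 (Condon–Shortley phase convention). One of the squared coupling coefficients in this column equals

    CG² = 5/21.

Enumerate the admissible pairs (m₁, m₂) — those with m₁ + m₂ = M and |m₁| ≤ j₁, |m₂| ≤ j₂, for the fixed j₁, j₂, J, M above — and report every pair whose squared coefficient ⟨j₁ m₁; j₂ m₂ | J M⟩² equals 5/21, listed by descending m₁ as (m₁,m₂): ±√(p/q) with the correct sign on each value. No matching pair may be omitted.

(-3/2,2): −√(5/21)

Admissible pairs with m₁+m₂ = M = 1/2: (-3/2,2), (-1/2,1), (1/2,0), (3/2,-1)
  (m₁,m₂)=(3/2,-1): CG² = 8/21, CG = +√(8/21)
  (m₁,m₂)=(1/2,0): CG² = 2/21, CG = +√(2/21)
  (m₁,m₂)=(-1/2,1): CG² = 2/7, CG = −√(2/7)
  (m₁,m₂)=(-3/2,2): CG² = 5/21, CG = −√(5/21)   ← matches the target
Pairs with CG² = 5/21: (-3/2,2): −√(5/21)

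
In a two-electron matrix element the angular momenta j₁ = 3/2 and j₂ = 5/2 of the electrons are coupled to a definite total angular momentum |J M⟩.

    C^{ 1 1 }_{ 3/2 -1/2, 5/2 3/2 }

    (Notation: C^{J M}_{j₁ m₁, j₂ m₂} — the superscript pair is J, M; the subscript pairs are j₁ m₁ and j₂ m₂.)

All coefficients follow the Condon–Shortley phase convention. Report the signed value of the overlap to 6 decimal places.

j₁+j₂−J=3  J+j₁−j₂=0  J−j₁+j₂=2  j₁+j₂+J+1=6
(j₁±m₁, j₂±m₂, J±M) = (1,2,4,1,2,0)
P² = 24/5
sum k=2..2:
  [2] +1/4 = 1/4
S = 1/4
C² = P²·S² = 3/10 ; C = +0.547723

+0.547723  (= +√(3/10))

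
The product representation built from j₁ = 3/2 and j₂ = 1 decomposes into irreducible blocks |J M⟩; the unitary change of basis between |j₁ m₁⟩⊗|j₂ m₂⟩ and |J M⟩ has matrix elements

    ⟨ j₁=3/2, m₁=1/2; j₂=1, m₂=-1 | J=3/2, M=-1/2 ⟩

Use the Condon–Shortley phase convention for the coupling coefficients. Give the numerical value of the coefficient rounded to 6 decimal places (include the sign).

+√(8/15) ≈ +0.730297

triangle: 1!·2!·1!/5! = 2/120
(j±m)!: 2!·1!·0!·2!·1!·2! = 8
prefactor² = (2J+1)·Δ·N² = 8/15
  k=0: +1/(0!·1!·1!·0!·1!·1!) = 1
Σ = 1  ⇒  CG² = 8/15·1² = 8/15
CG = +√(8/15) = +0.730297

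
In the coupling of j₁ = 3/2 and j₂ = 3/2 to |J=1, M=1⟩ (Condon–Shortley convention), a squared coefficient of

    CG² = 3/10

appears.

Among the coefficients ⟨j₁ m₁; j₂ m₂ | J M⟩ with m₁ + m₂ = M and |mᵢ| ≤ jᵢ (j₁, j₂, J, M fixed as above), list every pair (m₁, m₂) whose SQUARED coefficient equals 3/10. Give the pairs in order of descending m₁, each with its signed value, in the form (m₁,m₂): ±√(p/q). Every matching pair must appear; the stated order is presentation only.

Admissible pairs with m₁+m₂ = M = 1: (-1/2,3/2), (1/2,1/2), (3/2,-1/2)
  (m₁,m₂)=(3/2,-1/2): CG² = 3/10, CG = +√(3/10)   ← matches the target
  (m₁,m₂)=(1/2,1/2): CG² = 2/5, CG = −√(2/5)
  (m₁,m₂)=(-1/2,3/2): CG² = 3/10, CG = +√(3/10)   ← matches the target
Pairs with CG² = 3/10: (3/2,-1/2): +√(3/10); (-1/2,3/2): +√(3/10)

(3/2,-1/2): +√(3/10); (-1/2,3/2): +√(3/10)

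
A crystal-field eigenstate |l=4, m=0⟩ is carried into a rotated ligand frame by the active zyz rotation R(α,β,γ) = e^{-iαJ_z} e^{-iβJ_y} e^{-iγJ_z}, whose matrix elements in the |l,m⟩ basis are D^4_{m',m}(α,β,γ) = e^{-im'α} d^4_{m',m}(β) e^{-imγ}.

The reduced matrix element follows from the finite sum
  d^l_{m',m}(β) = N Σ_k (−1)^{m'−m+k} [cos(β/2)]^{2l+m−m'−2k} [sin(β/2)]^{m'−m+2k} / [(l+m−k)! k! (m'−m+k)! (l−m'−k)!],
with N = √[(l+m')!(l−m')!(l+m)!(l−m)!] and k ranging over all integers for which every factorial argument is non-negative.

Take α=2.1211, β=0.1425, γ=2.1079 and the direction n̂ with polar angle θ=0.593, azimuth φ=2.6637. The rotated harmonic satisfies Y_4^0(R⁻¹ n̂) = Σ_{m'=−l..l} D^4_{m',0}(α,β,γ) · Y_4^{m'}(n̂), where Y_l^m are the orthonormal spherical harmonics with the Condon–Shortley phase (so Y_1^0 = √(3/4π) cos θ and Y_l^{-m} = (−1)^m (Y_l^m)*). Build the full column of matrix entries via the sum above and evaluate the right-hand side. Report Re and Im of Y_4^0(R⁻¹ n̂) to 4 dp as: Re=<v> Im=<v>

Re=0.1210 Im=0.0000

Need the full column D^4_{m',0} for m'=−4..4 at α=2.1211, β=0.1425, γ=2.1079.
cos(β/2)=0.997463, sin(β/2)=0.071190
d^4_{-4,0}: single k=4 term ⇒ +0.000213;  D = -0.000125+0.000172i
d^4_{-3,0}: k∈[3..4] ⇒ +0.004215 -0.000021 = +0.004194;  D = +0.004180+0.000336i
d^4_{-2,0}: k∈[2..4] ⇒ +0.047352 -0.000643 +0.000001 = +0.046710;  D = -0.021162-0.041641i
d^4_{-1,0}: k∈[1..4] ⇒ +0.312759 -0.009559 +0.000049 -0.000000 = +0.303248;  D = -0.158583+0.258479i
d^4_{0,0}: k∈[0..4] ⇒ +0.979882 -0.079861 +0.000915 -0.000002 +0.000000 = +0.900934;  D = +0.900934+0.000000i
d^4_{1,0}: k∈[0..3] ⇒ -0.312759 +0.009559 -0.000049 +0.000000 = -0.303248;  D = +0.158583+0.258479i
d^4_{2,0}: k∈[0..2] ⇒ +0.047352 -0.000643 +0.000001 = +0.046710;  D = -0.021162+0.041641i
d^4_{3,0}: k∈[0..1] ⇒ -0.004215 +0.000021 = -0.004194;  D = -0.004180+0.000336i
d^4_{4,0}: single k=0 term ⇒ +0.000213;  D = -0.000125-0.000172i
Y_4^{m'}(θ=0.593,φ=2.6637) and Σ D·Y over m':
  (-0.0001+0.0002i)·(-0.0144+0.0407i)  (+0.0042+0.0003i)·(-0.0248-0.1795i)  (-0.0212-0.0416i)·(+0.2299+0.3254i)  (-0.1586+0.2585i)·(-0.3531-0.1829i)  (+0.9009+0.0000i)·(-0.1141+0.0000i)  (+0.1586+0.2585i)·(+0.3531-0.1829i)  (-0.0212+0.0416i)·(+0.2299-0.3254i)  (-0.0042+0.0003i)·(+0.0248-0.1795i)  (-0.0001-0.0002i)·(-0.0144-0.0407i)
Y_4^0(R⁻¹ n̂) = +0.121016-0.000000i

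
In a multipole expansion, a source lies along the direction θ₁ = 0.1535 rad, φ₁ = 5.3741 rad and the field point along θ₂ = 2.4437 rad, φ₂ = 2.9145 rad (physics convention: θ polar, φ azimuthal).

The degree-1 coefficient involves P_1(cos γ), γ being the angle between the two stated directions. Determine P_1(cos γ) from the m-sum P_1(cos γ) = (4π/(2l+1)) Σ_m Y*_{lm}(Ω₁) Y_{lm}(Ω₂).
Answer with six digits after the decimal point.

-0.833465

Term-by-term m-sum for l=1 (normalisation 4π/3 = 4.188790):
  term(m=-1) = -0.009105+0.007393i   from Y*(Ω₁)=+0.032459-0.041676i, Y(Ω₂)=-0.216316-0.049986i
  term(m=+0) = -0.180766+0.000000i   from Y*(Ω₁)=+0.482858-0.000000i, Y(Ω₂)=-0.374366+0.000000i
  term(m=+1) = -0.009105-0.007393i   from Y*(Ω₁)=-0.032459-0.041676i, Y(Ω₂)=+0.216316-0.049986i
Σ over m = -0.198975+0.000000i; ×(4π/3) → -0.833465+0.000000i. Real part: -0.833465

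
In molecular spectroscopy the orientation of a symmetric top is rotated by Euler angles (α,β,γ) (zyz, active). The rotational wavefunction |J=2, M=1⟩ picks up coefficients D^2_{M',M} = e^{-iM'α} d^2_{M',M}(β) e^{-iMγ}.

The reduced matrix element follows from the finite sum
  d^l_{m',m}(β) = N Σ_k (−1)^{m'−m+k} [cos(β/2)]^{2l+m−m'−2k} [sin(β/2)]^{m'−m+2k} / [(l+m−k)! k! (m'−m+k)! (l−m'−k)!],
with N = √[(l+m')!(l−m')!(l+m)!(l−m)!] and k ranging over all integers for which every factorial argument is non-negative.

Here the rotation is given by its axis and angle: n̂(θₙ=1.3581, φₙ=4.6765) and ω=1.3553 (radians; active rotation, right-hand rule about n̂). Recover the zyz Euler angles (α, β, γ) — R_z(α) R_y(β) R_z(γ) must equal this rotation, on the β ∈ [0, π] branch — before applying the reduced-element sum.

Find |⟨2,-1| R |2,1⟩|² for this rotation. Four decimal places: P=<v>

P=0.3164

Axis–angle → zyz. n̂ = (sinθₙcosφₙ, sinθₙsinφₙ, cosθₙ) = (-0.035073, -0.976836, +0.211096), ω = 1.3553.
R = I cosω + sinω [n̂]ₓ + (1−cosω) n̂n̂ᵀ gives
  R = [+0.214799, -0.179279, -0.960063; +0.233148, +0.964000, -0.127851; +0.948421, -0.196374, +0.248865]
β = atan2(√(R₁₃²+R₂₃²), R₃₃) = 1.319288; α = atan2(R₂₃, R₁₃) mod 2π = 3.273983; γ = atan2(R₃₂, −R₃₁) mod 2π = 3.345761
Split into d^2_{-1,1}(β=1.3193) × two z-phases.
With c≡cos(β/2)=0.790210 and s≡sin(β/2)=0.612836, N=[1·6·6·1]^{1/2}=6.000000
k: max(0,(1)−(-1))=2 … min(2+(1),2−(-1))=3
  k=2: (−1)^0·6.0000/(2)·0.7902^2·0.6128^2 = +0.703550
  k=3: (−1)^1·6.0000/(6)·0.7902^0·0.6128^4 = -0.141051
d^2_{-1,1}(1.3193) = +0.703550 -0.141051 = +0.562499
|D^2_{-1,1}|² = |d^2_{-1,1}(β)|² = (+0.562499)² = 0.316405 (the z-rotation phases have unit modulus)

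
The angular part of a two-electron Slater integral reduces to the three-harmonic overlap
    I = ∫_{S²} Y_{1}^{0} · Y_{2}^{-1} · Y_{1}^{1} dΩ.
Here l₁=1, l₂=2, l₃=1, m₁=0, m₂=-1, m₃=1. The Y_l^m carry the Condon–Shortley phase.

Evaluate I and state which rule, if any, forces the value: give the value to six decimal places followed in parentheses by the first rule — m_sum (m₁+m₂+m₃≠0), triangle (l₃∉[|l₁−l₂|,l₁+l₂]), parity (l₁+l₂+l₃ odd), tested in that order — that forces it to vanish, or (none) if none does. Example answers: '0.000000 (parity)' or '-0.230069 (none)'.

-0.218510 (none)

m-sum 0 ✓  L=4 even ✓  1≤1≤3 ✓
Π(2lᵢ+1) = 3×5×3 = 45
triangle coeff Δ(1,2,1) = 1/30
Σ_t [1,1]: t=1:−1/1 = -1/1
(3j)²=2/15 [(1 2 1; 0 0 0)], sign=+1
Σ_t [1,1]: t=1:−1/2 = -1/2
(3j)²=1/10 [(1 2 1; 0 -1 1)], sign=-1
⇒ 4πI² = 3/5
I = (-1)√(3/5/(4π)) = -0.21850969
No selection rule forces the value: the integral is nonzero (none).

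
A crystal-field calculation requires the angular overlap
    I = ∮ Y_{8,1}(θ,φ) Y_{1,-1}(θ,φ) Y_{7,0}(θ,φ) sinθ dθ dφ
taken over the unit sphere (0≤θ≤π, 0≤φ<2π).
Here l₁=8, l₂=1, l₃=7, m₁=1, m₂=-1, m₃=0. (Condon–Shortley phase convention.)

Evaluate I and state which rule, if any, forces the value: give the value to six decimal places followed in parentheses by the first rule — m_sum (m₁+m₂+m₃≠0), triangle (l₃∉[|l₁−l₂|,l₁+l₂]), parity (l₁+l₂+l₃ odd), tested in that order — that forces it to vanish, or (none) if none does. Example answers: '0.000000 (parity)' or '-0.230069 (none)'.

Checks pass: Σm=0; 16 even; l₃=7∈[7,9].
(2·8+1)(2·1+1)(2·7+1) = 765
Δ: 2! 14! 0! / 17! → 1/2040
sum: t=1:−1/25401600 = -1/25401600
3j²(8 1 7; 0 0 0) = Δ·Π!·Σ² = 8/255  (sign +1)
sum: t=0:+1/50803200 = 1/50803200
3j²(8 1 7; 1 -1 0) = Δ·Π!·Σ² = 3/170  (sign -1)
combine: 4πI² = 765·8/255·3/170 = 36/85
take √, sign -1: I = -0.18358486
No selection rule forces the value: the integral is nonzero (none).

-0.183585 (none)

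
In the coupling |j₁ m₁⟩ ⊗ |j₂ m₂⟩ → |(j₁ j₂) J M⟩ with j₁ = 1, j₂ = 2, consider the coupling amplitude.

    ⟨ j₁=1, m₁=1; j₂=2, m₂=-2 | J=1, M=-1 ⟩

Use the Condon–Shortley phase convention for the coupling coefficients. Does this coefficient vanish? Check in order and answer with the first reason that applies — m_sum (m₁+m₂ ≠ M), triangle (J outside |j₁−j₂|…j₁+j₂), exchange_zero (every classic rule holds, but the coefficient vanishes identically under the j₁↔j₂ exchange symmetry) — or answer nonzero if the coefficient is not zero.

nonzero

m-sum: m₁+m₂ = 1+(-2) = -1, M = -1  ✓
triangle: |j₁−j₂| = 1 ≤ J = 1 ≤ j₁+j₂ = 3  ✓
exchange: j₁≠j₂ or m₁≠m₂ — the exchange symmetry imposes no constraint here
value check: CG = +√(3/5) = +0.774597 ≠ 0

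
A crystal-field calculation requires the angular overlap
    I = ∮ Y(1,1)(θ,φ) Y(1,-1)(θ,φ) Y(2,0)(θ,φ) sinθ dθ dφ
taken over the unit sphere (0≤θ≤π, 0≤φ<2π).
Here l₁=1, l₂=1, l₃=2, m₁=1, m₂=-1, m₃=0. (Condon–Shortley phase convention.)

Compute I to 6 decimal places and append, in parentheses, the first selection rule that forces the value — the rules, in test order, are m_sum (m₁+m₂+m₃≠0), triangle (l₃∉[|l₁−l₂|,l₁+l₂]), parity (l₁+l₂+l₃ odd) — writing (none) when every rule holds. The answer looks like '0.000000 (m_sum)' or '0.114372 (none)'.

0.126157 (none)

Rules hold: Σm=0, L=4 even, 0≤2≤2.
N = 3·3·5 = 45
Δ = 0!·2!·2!/5! = 1/30
Racah Σ t=0..0: t=0:+1/1 = 1/1
⇒ 3j(1 1 2; 0 0 0)² = 2/15, sgn +1
Racah Σ t=0..0: t=0:+1/4 = 1/4
⇒ 3j(1 1 2; 1 -1 0)² = 1/30, sgn +1
4πI² = N·(3j₀)²·(3jₘ)² = 1/5
I = +1·√(0.2/4π) = 0.12615663
No selection rule forces the value: the integral is nonzero (none).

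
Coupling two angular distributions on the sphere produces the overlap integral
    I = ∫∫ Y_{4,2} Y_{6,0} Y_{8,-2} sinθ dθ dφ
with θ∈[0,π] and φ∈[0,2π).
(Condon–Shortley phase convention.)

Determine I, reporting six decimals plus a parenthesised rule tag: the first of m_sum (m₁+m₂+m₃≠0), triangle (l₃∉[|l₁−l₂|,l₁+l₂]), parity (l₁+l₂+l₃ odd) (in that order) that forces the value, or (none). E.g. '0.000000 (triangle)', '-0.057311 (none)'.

-0.024460 (none)

Checks pass: Σm=0; 18 even; l₃=8∈[2,10].
(2·4+1)(2·6+1)(2·8+1) = 1989
Δ: 2! 6! 10! / 19! → 1/23279256
sum: t=0:+1/1658880 t=1:−1/518400 t=2:+1/1658880 = -1/1382400
3j²(4 6 8; 0 0 0) = Δ·Π!·Σ² = 504/46189  (sign -1)
sum: t=0:+1/1658880 t=1:−1/1728000 t=2:+1/24883200 = 1/15552000
3j²(4 6 8; 2 0 -2) = Δ·Π!·Σ² = 16/46189  (sign +1)
combine: 4πI² = 1989·504/46189·16/46189 = 72576/9653501
take √, sign -1: I = -0.02445959
No selection rule forces the value: the integral is nonzero (none).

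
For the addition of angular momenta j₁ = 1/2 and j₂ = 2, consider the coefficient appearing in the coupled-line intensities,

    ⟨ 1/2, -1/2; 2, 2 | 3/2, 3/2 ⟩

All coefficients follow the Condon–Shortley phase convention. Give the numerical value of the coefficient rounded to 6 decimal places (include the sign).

-0.894427

j₁+j₂−J=1  J+j₁−j₂=0  J−j₁+j₂=3  j₁+j₂+J+1=5
(j₁±m₁, j₂±m₂, J±M) = (0,1,4,0,3,0)
P² = 144/5
sum k=1..1:
  [1] −1/6 = -1/6
S = -1/6
C² = P²·S² = 4/5 ; C = -0.894427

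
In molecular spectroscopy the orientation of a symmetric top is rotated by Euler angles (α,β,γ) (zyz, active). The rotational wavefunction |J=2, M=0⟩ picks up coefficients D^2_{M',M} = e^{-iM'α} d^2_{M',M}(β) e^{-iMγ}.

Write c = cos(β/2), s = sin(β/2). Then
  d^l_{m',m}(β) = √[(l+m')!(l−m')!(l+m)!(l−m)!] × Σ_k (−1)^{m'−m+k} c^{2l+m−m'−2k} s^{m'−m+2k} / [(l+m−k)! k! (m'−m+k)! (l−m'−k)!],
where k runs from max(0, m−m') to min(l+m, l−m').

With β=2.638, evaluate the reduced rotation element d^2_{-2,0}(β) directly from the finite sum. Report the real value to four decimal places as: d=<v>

d=0.1426

d^2_{-2,0}(β=2.6380) via the finite sum:
c=cos(2.638000/2)=0.249144, s=sin(2.638000/2)=0.968466; N=√[1·24·2·2]=9.797959
k∈{2} keeps every argument non-negative
  k=2: (−1)^0·9.7980/(4)·0.2491^2·0.9685^2 = +0.142609
d^2_{-2,0}(2.6380) = +0.142609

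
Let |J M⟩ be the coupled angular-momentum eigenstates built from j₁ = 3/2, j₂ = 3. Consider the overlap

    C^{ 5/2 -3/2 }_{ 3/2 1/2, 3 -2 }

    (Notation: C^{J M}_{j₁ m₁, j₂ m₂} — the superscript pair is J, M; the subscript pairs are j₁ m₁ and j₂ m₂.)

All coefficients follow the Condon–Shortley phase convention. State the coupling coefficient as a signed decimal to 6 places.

j₁+j₂−J=2  J+j₁−j₂=1  J−j₁+j₂=4  j₁+j₂+J+1=8
(j₁±m₁, j₂±m₂, J±M) = (2,1,1,5,1,4)
P² = 288/7
sum k=0..1:
  [0] +1/12 = 1/12
  [1] −1/24 = -1/24
S = 1/24
C² = P²·S² = 1/14 ; C = +0.267261

+0.267261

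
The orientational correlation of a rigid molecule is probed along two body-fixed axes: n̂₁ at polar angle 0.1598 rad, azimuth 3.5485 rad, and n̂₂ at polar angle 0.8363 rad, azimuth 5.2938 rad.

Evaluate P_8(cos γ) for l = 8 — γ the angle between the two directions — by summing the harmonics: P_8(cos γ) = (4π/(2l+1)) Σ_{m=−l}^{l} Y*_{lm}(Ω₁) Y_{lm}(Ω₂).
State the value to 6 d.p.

Term-by-term m-sum for l=8 (normalisation 4π/17 = 0.739198):
  term(m=-8) = +0.000000-0.000000i   from Y*(Ω₁)=-0.000000-0.000000i, Y(Ω₂)=-0.002897+0.047356i
  term(m=-7) = +0.000001+0.000000i   from Y*(Ω₁)=+0.000005-0.000002i, Y(Ω₂)=+0.137205+0.102692i
  term(m=-6) = -0.000015+0.000026i   from Y*(Ω₁)=-0.000064+0.000054i, Y(Ω₂)=+0.339437-0.122703i
  term(m=-5) = -0.000334-0.000281i   from Y*(Ω₁)=+0.000426-0.000851i, Y(Ω₂)=+0.106595-0.446125i
  term(m=-4) = +0.001554-0.001304i   from Y*(Ω₁)=-0.000461+0.008100i, Y(Ω₂)=-0.171316-0.182117i
  term(m=-3) = -0.004951-0.008578i   from Y*(Ω₁)=-0.017526-0.048001i, Y(Ω₂)=+0.190907-0.033446i
  term(m=-2) = +0.078227-0.028467i   from Y*(Ω₁)=+0.155490+0.164588i, Y(Ω₂)=+0.145869-0.337484i
  term(m=-1) = -0.003182-0.018048i   from Y*(Ω₁)=-0.571227-0.246175i, Y(Ω₂)=+0.016181+0.024622i
  term(m=+0) = +0.253130+0.000000i   from Y*(Ω₁)=+0.686384-0.000000i, Y(Ω₂)=+0.368788+0.000000i
  term(m=+1) = -0.003182+0.018048i   from Y*(Ω₁)=+0.571227-0.246175i, Y(Ω₂)=-0.016181+0.024622i
  term(m=+2) = +0.078227+0.028467i   from Y*(Ω₁)=+0.155490-0.164588i, Y(Ω₂)=+0.145869+0.337484i
  term(m=+3) = -0.004951+0.008578i   from Y*(Ω₁)=+0.017526-0.048001i, Y(Ω₂)=-0.190907-0.033446i
  term(m=+4) = +0.001554+0.001304i   from Y*(Ω₁)=-0.000461-0.008100i, Y(Ω₂)=-0.171316+0.182117i
  term(m=+5) = -0.000334+0.000281i   from Y*(Ω₁)=-0.000426-0.000851i, Y(Ω₂)=-0.106595-0.446125i
  term(m=+6) = -0.000015-0.000026i   from Y*(Ω₁)=-0.000064-0.000054i, Y(Ω₂)=+0.339437+0.122703i
  term(m=+7) = +0.000001-0.000000i   from Y*(Ω₁)=-0.000005-0.000002i, Y(Ω₂)=-0.137205+0.102692i
  term(m=+8) = +0.000000+0.000000i   from Y*(Ω₁)=-0.000000+0.000000i, Y(Ω₂)=-0.002897-0.047356i
Accumulated sum +0.395730-0.000000i; after 4π/(2l+1) scaling, +0.292523-0.000000i ⇒ P_8 = 0.292523

0.292523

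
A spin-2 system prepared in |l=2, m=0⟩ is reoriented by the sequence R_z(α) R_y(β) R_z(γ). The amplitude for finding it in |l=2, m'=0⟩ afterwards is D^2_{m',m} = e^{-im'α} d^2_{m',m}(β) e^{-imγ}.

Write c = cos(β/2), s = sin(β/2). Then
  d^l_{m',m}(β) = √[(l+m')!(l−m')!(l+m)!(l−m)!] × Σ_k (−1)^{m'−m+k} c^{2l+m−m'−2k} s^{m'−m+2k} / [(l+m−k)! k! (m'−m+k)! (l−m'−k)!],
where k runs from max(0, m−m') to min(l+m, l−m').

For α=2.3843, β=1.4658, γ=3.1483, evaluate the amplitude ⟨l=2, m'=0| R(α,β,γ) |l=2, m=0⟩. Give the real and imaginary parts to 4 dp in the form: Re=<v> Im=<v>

Re=-0.4835 Im=0.0000

First d^2_{0,0}(β=1.4658), then the phase factors e^{-i(0)α} and e^{-i(0)γ}:
Half-angle: c=0.743237, s=0.669028. N=√(2·2·2·2)=4.000000
k: max(0,(0)−(0))=0 … min(2+(0),2−(0))=2
  k=0: (−1)^0·4.0000/(4)·0.7432^4·0.6690^0 = +0.305148
  k=1: (−1)^1·4.0000/(1)·0.7432^2·0.6690^2 = -0.989016
  k=2: (−1)^2·4.0000/(4)·0.7432^0·0.6690^4 = +0.200344
d^2_{0,0}(1.4658) = +0.305148 -0.989016 +0.200344 = -0.483524
D = (+1.000000+0.000000i)·(-0.483524)·(+1.000000+0.000000i) = -0.483524+0.000000i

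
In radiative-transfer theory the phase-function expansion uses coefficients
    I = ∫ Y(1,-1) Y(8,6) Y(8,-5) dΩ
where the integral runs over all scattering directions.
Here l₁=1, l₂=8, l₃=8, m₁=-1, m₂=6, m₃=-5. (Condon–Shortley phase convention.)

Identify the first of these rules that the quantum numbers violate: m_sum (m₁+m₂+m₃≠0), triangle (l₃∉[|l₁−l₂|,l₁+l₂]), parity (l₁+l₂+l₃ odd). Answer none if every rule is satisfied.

Σmᵢ = 0  ✓
l₃∈[|l₁−l₂|,l₁+l₂]=[7,9], have l₃=8  ✓
Σlᵢ = 17 ⇒ odd  ✗

parity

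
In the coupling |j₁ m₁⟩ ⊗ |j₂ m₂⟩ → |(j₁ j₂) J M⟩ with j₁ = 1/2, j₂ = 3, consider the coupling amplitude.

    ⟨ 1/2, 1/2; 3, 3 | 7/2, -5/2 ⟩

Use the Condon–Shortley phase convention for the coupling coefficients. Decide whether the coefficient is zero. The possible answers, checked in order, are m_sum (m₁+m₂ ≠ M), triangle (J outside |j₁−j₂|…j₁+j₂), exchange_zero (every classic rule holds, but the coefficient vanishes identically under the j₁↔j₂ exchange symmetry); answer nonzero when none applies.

m_sum

m-sum: m₁+m₂ = 1/2+3 = 7/2, M = -5/2  ✗ ⇒ coefficient is 0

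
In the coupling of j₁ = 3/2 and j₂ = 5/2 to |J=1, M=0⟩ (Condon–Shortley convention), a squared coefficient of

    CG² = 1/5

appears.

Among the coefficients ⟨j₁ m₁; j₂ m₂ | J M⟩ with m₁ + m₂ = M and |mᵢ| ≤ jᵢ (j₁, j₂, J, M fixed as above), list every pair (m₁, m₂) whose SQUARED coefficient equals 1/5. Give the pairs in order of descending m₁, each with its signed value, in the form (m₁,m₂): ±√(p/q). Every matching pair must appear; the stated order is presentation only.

Admissible pairs with m₁+m₂ = M = 0: (-3/2,3/2), (-1/2,1/2), (1/2,-1/2), (3/2,-3/2)
  (m₁,m₂)=(3/2,-3/2): CG² = 1/5, CG = +√(1/5)   ← matches the target
  (m₁,m₂)=(1/2,-1/2): CG² = 3/10, CG = −√(3/10)
  (m₁,m₂)=(-1/2,1/2): CG² = 3/10, CG = +√(3/10)
  (m₁,m₂)=(-3/2,3/2): CG² = 1/5, CG = −√(1/5)   ← matches the target
Pairs with CG² = 1/5: (3/2,-3/2): +√(1/5); (-3/2,3/2): −√(1/5)

(3/2,-3/2): +√(1/5); (-3/2,3/2): −√(1/5)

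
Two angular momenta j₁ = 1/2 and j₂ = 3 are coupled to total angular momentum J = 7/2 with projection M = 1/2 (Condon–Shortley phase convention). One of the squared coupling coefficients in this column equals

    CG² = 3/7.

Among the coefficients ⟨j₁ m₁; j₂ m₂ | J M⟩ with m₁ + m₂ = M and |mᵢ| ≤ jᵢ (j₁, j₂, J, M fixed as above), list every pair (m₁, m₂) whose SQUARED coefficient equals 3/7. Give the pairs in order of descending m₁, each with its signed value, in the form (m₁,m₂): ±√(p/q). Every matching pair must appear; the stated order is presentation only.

(-1/2,1): +√(3/7)

Admissible pairs with m₁+m₂ = M = 1/2: (-1/2,1), (1/2,0)
  (m₁,m₂)=(1/2,0): CG² = 4/7, CG = +√(4/7)
  (m₁,m₂)=(-1/2,1): CG² = 3/7, CG = +√(3/7)   ← matches the target
Pairs with CG² = 3/7: (-1/2,1): +√(3/7)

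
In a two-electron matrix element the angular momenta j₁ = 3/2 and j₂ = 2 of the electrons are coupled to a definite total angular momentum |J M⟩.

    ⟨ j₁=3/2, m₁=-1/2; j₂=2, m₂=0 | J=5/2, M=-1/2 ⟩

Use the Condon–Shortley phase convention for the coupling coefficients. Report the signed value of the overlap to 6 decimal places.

j₁+j₂−J=1  J+j₁−j₂=2  J−j₁+j₂=3  j₁+j₂+J+1=7
(j₁±m₁, j₂±m₂, J±M) = (1,2,2,2,2,3)
P² = 48/35
sum k=0..1:
  [0] +1/4 = 1/4
  [1] −1/2 = -1/2
S = -1/4
C² = P²·S² = 3/35 ; C = -0.292770

-0.292770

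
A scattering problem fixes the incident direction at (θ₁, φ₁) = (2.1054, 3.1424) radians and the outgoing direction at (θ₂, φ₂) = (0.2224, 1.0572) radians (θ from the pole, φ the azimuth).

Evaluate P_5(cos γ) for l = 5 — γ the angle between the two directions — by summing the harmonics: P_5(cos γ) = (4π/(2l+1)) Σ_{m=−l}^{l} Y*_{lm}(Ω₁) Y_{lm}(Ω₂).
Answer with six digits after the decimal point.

Summing Y*_{l m}(θ₁,φ₁)·Y_{l m}(θ₂,φ₂) over m ∈ [−5, 5]; prefactor 4π/(2·5+1) = 1.142397:
  [-5]  conj(Y_{5,-5})(Ω₁) = -0.218937-0.000884i ; Y_{5,-5}(Ω₂) = +0.000131+0.000204i ; Δ = -0.000029-0.000045i
  [-4]  conj(Y_{5,-4})(Ω₁) = -0.409947-0.001324i ; Y_{5,-4}(Ω₂) = -0.001576+0.003000i ; Δ = +0.000650-0.001228i
  [-3]  conj(Y_{5,-3})(Ω₁) = -0.294524-0.000713i ; Y_{5,-3}(Ω₂) = -0.028061+0.000842i ; Δ = +0.008265-0.000228i
  [-2]  conj(Y_{5,-2})(Ω₁) = +0.141439+0.000228i ; Y_{5,-2}(Ω₂) = -0.077122-0.127613i ; Δ = -0.010879-0.018067i
  [-1]  conj(Y_{5,-1})(Ω₁) = +0.335985+0.000271i ; Y_{5,-1}(Ω₂) = +0.232113-0.411483i ; Δ = +0.078098-0.138189i
  [+0]  conj(Y_{5,0})(Ω₁) = -0.064000-0.000000i ; Y_{5,0}(Ω₂) = +0.618787+0.000000i ; Δ = -0.039602-0.000000i
  [+1]  conj(Y_{5,1})(Ω₁) = -0.335985+0.000271i ; Y_{5,1}(Ω₂) = -0.232113-0.411483i ; Δ = +0.078098+0.138189i
  [+2]  conj(Y_{5,2})(Ω₁) = +0.141439-0.000228i ; Y_{5,2}(Ω₂) = -0.077122+0.127613i ; Δ = -0.010879+0.018067i
  [+3]  conj(Y_{5,3})(Ω₁) = +0.294524-0.000713i ; Y_{5,3}(Ω₂) = +0.028061+0.000842i ; Δ = +0.008265+0.000228i
  [+4]  conj(Y_{5,4})(Ω₁) = -0.409947+0.001324i ; Y_{5,4}(Ω₂) = -0.001576-0.003000i ; Δ = +0.000650+0.001228i
  [+5]  conj(Y_{5,5})(Ω₁) = +0.218937-0.000884i ; Y_{5,5}(Ω₂) = -0.000131+0.000204i ; Δ = -0.000029+0.000045i
Σ over m = +0.112609+0.000000i; ×(4π/11) → +0.128645+0.000000i. Real part: 0.128645

0.128645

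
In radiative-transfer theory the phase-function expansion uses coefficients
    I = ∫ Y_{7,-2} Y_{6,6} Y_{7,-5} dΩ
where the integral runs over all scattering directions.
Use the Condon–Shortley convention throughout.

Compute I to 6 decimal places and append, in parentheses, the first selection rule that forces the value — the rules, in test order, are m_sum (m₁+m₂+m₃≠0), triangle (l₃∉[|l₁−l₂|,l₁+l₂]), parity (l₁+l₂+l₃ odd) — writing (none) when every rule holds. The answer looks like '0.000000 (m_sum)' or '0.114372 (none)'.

m-sum = -2 + 6 − 5 = -1 ≠ 0 ⇒ I = 0

0.000000 (m_sum)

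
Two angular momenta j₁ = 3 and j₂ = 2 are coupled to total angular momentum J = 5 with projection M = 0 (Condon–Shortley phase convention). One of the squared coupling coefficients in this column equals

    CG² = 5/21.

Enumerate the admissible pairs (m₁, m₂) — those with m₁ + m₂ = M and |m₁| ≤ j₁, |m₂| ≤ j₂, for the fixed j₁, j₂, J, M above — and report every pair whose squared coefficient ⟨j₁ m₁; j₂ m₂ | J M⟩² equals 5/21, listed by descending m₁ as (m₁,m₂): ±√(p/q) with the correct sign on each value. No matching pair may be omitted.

Admissible pairs with m₁+m₂ = M = 0: (-2,2), (-1,1), (0,0), (1,-1), (2,-2)
  (m₁,m₂)=(2,-2): CG² = 1/42, CG = +√(1/42)
  (m₁,m₂)=(1,-1): CG² = 5/21, CG = +√(5/21)   ← matches the target
  (m₁,m₂)=(0,0): CG² = 10/21, CG = +√(10/21)
  (m₁,m₂)=(-1,1): CG² = 5/21, CG = +√(5/21)   ← matches the target
  (m₁,m₂)=(-2,2): CG² = 1/42, CG = +√(1/42)
Pairs with CG² = 5/21: (1,-1): +√(5/21); (-1,1): +√(5/21)

(1,-1): +√(5/21); (-1,1): +√(5/21)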